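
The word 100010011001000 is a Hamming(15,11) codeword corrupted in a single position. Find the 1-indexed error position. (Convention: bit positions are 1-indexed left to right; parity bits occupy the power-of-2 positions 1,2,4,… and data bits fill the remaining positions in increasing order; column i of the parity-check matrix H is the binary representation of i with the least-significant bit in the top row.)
Syndrome s = H · r^T (mod 2), r = 100010011001000:
  s[0] = (101010101010101)·(100010011001000) mod 2 = 1+0+0+0+1+0+0+0+1+0+0+0+0+0+0 mod 2 = 1
  s[1] = (011001100110011)·(100010011001000) mod 2 = 0+0+0+0+0+0+0+0+0+0+0+0+0+0+0 mod 2 = 0
  s[2] = (000111100001111)·(100010011001000) mod 2 = 0+0+0+0+1+0+0+0+0+0+0+1+0+0+0 mod 2 = 0
  s[3] = (000000011111111)·(100010011001000) mod 2 = 0+0+0+0+0+0+0+1+1+0+0+1+0+0+0 mod 2 = 1
Syndrome = 1001
Column i of H is the binary representation of i, so the syndrome is the binary index of the flipped bit.
Read s = 1001 with s[0] as LSB: 1·2^0 + 0·2^1 + 0·2^2 + 1·2^3 = 9.
Error is at bit position 9.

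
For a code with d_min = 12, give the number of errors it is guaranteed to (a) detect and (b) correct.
(a) Detection requires d_min ≥ e+1, so e ≤ d_min − 1 = 11.
(b) Correction requires d_min ≥ 2t+1, so t ≤ ⌊(d_min − 1)/2⌋ = ⌊11/2⌋ = 5.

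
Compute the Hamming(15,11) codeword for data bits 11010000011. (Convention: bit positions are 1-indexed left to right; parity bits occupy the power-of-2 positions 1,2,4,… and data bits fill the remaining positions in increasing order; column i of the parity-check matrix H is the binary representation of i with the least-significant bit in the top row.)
Codeword c = d · G (mod 2), d = 11010000011:
  c[0] = d·G[:,0] = (11010000011)·(11011010101) mod 2 = 1+1+0+1+0+0+0+0+0+0+1 mod 2 = 0
  c[1] = d·G[:,1] = (11010000011)·(10110110011) mod 2 = 1+0+0+1+0+0+0+0+0+1+1 mod 2 = 0
  c[2] = d·G[:,2] = (11010000011)·(10000000000) mod 2 = 1+0+0+0+0+0+0+0+0+0+0 mod 2 = 1
  c[3] = d·G[:,3] = (11010000011)·(01110001111) mod 2 = 0+1+0+1+0+0+0+0+0+1+1 mod 2 = 0
  c[4] = d·G[:,4] = (11010000011)·(01000000000) mod 2 = 0+1+0+0+0+0+0+0+0+0+0 mod 2 = 1
  c[5] = d·G[:,5] = (11010000011)·(00100000000) mod 2 = 0+0+0+0+0+0+0+0+0+0+0 mod 2 = 0
  c[6] = d·G[:,6] = (11010000011)·(00010000000) mod 2 = 0+0+0+1+0+0+0+0+0+0+0 mod 2 = 1
  c[7] = d·G[:,7] = (11010000011)·(00001111111) mod 2 = 0+0+0+0+0+0+0+0+0+1+1 mod 2 = 0
  c[8] = d·G[:,8] = (11010000011)·(00001000000) mod 2 = 0+0+0+0+0+0+0+0+0+0+0 mod 2 = 0
  c[9] = d·G[:,9] = (11010000011)·(00000100000) mod 2 = 0+0+0+0+0+0+0+0+0+0+0 mod 2 = 0
  c[10] = d·G[:,10] = (11010000011)·(00000010000) mod 2 = 0+0+0+0+0+0+0+0+0+0+0 mod 2 = 0
  c[11] = d·G[:,11] = (11010000011)·(00000001000) mod 2 = 0+0+0+0+0+0+0+0+0+0+0 mod 2 = 0
  c[12] = d·G[:,12] = (11010000011)·(00000000100) mod 2 = 0+0+0+0+0+0+0+0+0+0+0 mod 2 = 0
  c[13] = d·G[:,13] = (11010000011)·(00000000010) mod 2 = 0+0+0+0+0+0+0+0+0+1+0 mod 2 = 1
  c[14] = d·G[:,14] = (11010000011)·(00000000001) mod 2 = 0+0+0+0+0+0+0+0+0+0+1 mod 2 = 1
Codeword = 001010100000011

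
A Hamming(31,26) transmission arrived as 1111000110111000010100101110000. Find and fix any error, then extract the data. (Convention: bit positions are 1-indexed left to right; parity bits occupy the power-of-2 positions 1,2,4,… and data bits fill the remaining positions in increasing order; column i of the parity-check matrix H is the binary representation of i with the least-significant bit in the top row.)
Syndrome s = H · r^T (mod 2), r = 1111000110111000010100101110000:
  s[0] = (1010101010101010101010101010101)·(1111000110111000010100101110000) mod 2 = 1+0+1+0+0+0+0+0+1+0+1+0+1+0+0+0+0+0+0+0+0+0+1+0+1+0+1+0+0+0+0 mod 2 = 0
  s[1] = (0110011001100110011001100110011)·(1111000110111000010100101110000) mod 2 = 0+1+1+0+0+0+0+0+0+0+1+0+0+0+0+0+0+1+0+0+0+0+1+0+0+1+1+0+0+0+0 mod 2 = 1
  s[2] = (0001111000011110000111100001111)·(1111000110111000010100101110000) mod 2 = 0+0+0+1+0+0+0+0+0+0+0+1+1+0+0+0+0+0+0+1+0+0+1+0+0+0+0+0+0+0+0 mod 2 = 1
  s[3] = (0000000111111110000000011111111)·(1111000110111000010100101110000) mod 2 = 0+0+0+0+0+0+0+1+1+0+1+1+1+0+0+0+0+0+0+0+0+0+0+0+1+1+1+0+0+0+0 mod 2 = 0
  s[4] = (0000000000000001111111111111111)·(1111000110111000010100101110000) mod 2 = 0+0+0+0+0+0+0+0+0+0+0+0+0+0+0+0+0+1+0+1+0+0+1+0+1+1+1+0+0+0+0 mod 2 = 0
Syndrome = 01100
Column 6 of H equals this syndrome → error at bit 6 (1-indexed).
Flip bit 6: 1111000110111000010100101110000 → 1111010110111000010100101110000
Extract data bits at positions {3,5,6,7,9,10,11,12,13,14,15,17,18,19,20,21,22,23,24,25,26,27,28,29,30,31}: 10101011100010100101110000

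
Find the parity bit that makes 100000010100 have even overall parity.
Sum of data bits: 1+0+0+0+0+0+0+1+0+1+0+0 = 3.
3 mod 2 = 1, so parity bit = 1.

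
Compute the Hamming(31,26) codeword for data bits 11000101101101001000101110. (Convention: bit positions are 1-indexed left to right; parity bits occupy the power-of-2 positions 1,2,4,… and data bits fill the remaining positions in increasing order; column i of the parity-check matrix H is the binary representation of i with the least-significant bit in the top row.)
Codeword c = d · G (mod 2), d = 11000101101101001000101110:
  c[0] = d·G[:,0] = (11000101101101001000101110)·(11011010101101010101010101) mod 2 = 1+1+0+0+0+0+0+0+1+0+1+1+0+1+0+0+0+0+0+0+0+0+0+1+0+0 mod 2 = 1
  c[1] = d·G[:,1] = (11000101101101001000101110)·(10110110011011001100110011) mod 2 = 1+0+0+0+0+1+0+0+0+0+1+0+0+1+0+0+1+0+0+0+1+0+0+0+1+0 mod 2 = 1
  c[2] = d·G[:,2] = (11000101101101001000101110)·(10000000000000000000000000) mod 2 = 1+0+0+0+0+0+0+0+0+0+0+0+0+0+0+0+0+0+0+0+0+0+0+0+0+0 mod 2 = 1
  c[3] = d·G[:,3] = (11000101101101001000101110)·(01110001111000111100001111) mod 2 = 0+1+0+0+0+0+0+1+1+0+1+0+0+0+0+0+1+0+0+0+0+0+1+1+1+0 mod 2 = 0
  c[4] = d·G[:,4] = (11000101101101001000101110)·(01000000000000000000000000) mod 2 = 0+1+0+0+0+0+0+0+0+0+0+0+0+0+0+0+0+0+0+0+0+0+0+0+0+0 mod 2 = 1
  c[5] = d·G[:,5] = (11000101101101001000101110)·(00100000000000000000000000) mod 2 = 0+0+0+0+0+0+0+0+0+0+0+0+0+0+0+0+0+0+0+0+0+0+0+0+0+0 mod 2 = 0
  c[6] = d·G[:,6] = (11000101101101001000101110)·(00010000000000000000000000) mod 2 = 0+0+0+0+0+0+0+0+0+0+0+0+0+0+0+0+0+0+0+0+0+0+0+0+0+0 mod 2 = 0
  c[7] = d·G[:,7] = (11000101101101001000101110)·(00001111111000000011111111) mod 2 = 0+0+0+0+0+1+0+1+1+0+1+0+0+0+0+0+0+0+0+0+1+0+1+1+1+0 mod 2 = 0
  c[8] = d·G[:,8] = (11000101101101001000101110)·(00001000000000000000000000) mod 2 = 0+0+0+0+0+0+0+0+0+0+0+0+0+0+0+0+0+0+0+0+0+0+0+0+0+0 mod 2 = 0
  c[9] = d·G[:,9] = (11000101101101001000101110)·(00000100000000000000000000) mod 2 = 0+0+0+0+0+1+0+0+0+0+0+0+0+0+0+0+0+0+0+0+0+0+0+0+0+0 mod 2 = 1
  c[10] = d·G[:,10] = (11000101101101001000101110)·(00000010000000000000000000) mod 2 = 0+0+0+0+0+0+0+0+0+0+0+0+0+0+0+0+0+0+0+0+0+0+0+0+0+0 mod 2 = 0
  c[11] = d·G[:,11] = (11000101101101001000101110)·(00000001000000000000000000) mod 2 = 0+0+0+0+0+0+0+1+0+0+0+0+0+0+0+0+0+0+0+0+0+0+0+0+0+0 mod 2 = 1
  c[12] = d·G[:,12] = (11000101101101001000101110)·(00000000100000000000000000) mod 2 = 0+0+0+0+0+0+0+0+1+0+0+0+0+0+0+0+0+0+0+0+0+0+0+0+0+0 mod 2 = 1
  c[13] = d·G[:,13] = (11000101101101001000101110)·(00000000010000000000000000) mod 2 = 0+0+0+0+0+0+0+0+0+0+0+0+0+0+0+0+0+0+0+0+0+0+0+0+0+0 mod 2 = 0
  c[14] = d·G[:,14] = (11000101101101001000101110)·(00000000001000000000000000) mod 2 = 0+0+0+0+0+0+0+0+0+0+1+0+0+0+0+0+0+0+0+0+0+0+0+0+0+0 mod 2 = 1
  c[15] = d·G[:,15] = (11000101101101001000101110)·(00000000000111111111111111) mod 2 = 0+0+0+0+0+0+0+0+0+0+0+1+0+1+0+0+1+0+0+0+1+0+1+1+1+0 mod 2 = 1
  c[16] = d·G[:,16] = (11000101101101001000101110)·(00000000000100000000000000) mod 2 = 0+0+0+0+0+0+0+0+0+0+0+1+0+0+0+0+0+0+0+0+0+0+0+0+0+0 mod 2 = 1
  c[17] = d·G[:,17] = (11000101101101001000101110)·(00000000000010000000000000) mod 2 = 0+0+0+0+0+0+0+0+0+0+0+0+0+0+0+0+0+0+0+0+0+0+0+0+0+0 mod 2 = 0
  c[18] = d·G[:,18] = (11000101101101001000101110)·(00000000000001000000000000) mod 2 = 0+0+0+0+0+0+0+0+0+0+0+0+0+1+0+0+0+0+0+0+0+0+0+0+0+0 mod 2 = 1
  c[19] = d·G[:,19] = (11000101101101001000101110)·(00000000000000100000000000) mod 2 = 0+0+0+0+0+0+0+0+0+0+0+0+0+0+0+0+0+0+0+0+0+0+0+0+0+0 mod 2 = 0
  c[20] = d·G[:,20] = (11000101101101001000101110)·(00000000000000010000000000) mod 2 = 0+0+0+0+0+0+0+0+0+0+0+0+0+0+0+0+0+0+0+0+0+0+0+0+0+0 mod 2 = 0
  c[21] = d·G[:,21] = (11000101101101001000101110)·(00000000000000001000000000) mod 2 = 0+0+0+0+0+0+0+0+0+0+0+0+0+0+0+0+1+0+0+0+0+0+0+0+0+0 mod 2 = 1
  c[22] = d·G[:,22] = (11000101101101001000101110)·(00000000000000000100000000) mod 2 = 0+0+0+0+0+0+0+0+0+0+0+0+0+0+0+0+0+0+0+0+0+0+0+0+0+0 mod 2 = 0
  c[23] = d·G[:,23] = (11000101101101001000101110)·(00000000000000000010000000) mod 2 = 0+0+0+0+0+0+0+0+0+0+0+0+0+0+0+0+0+0+0+0+0+0+0+0+0+0 mod 2 = 0
  c[24] = d·G[:,24] = (11000101101101001000101110)·(00000000000000000001000000) mod 2 = 0+0+0+0+0+0+0+0+0+0+0+0+0+0+0+0+0+0+0+0+0+0+0+0+0+0 mod 2 = 0
  c[25] = d·G[:,25] = (11000101101101001000101110)·(00000000000000000000100000) mod 2 = 0+0+0+0+0+0+0+0+0+0+0+0+0+0+0+0+0+0+0+0+1+0+0+0+0+0 mod 2 = 1
  c[26] = d·G[:,26] = (11000101101101001000101110)·(00000000000000000000010000) mod 2 = 0+0+0+0+0+0+0+0+0+0+0+0+0+0+0+0+0+0+0+0+0+0+0+0+0+0 mod 2 = 0
  c[27] = d·G[:,27] = (11000101101101001000101110)·(00000000000000000000001000) mod 2 = 0+0+0+0+0+0+0+0+0+0+0+0+0+0+0+0+0+0+0+0+0+0+1+0+0+0 mod 2 = 1
  c[28] = d·G[:,28] = (11000101101101001000101110)·(00000000000000000000000100) mod 2 = 0+0+0+0+0+0+0+0+0+0+0+0+0+0+0+0+0+0+0+0+0+0+0+1+0+0 mod 2 = 1
  c[29] = d·G[:,29] = (11000101101101001000101110)·(00000000000000000000000010) mod 2 = 0+0+0+0+0+0+0+0+0+0+0+0+0+0+0+0+0+0+0+0+0+0+0+0+1+0 mod 2 = 1
  c[30] = d·G[:,30] = (11000101101101001000101110)·(00000000000000000000000001) mod 2 = 0+0+0+0+0+0+0+0+0+0+0+0+0+0+0+0+0+0+0+0+0+0+0+0+0+0 mod 2 = 0
Codeword = 1110100001011011101001000101110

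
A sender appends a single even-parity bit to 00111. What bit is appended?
Sum of data bits: 0+0+1+1+1 = 3.
3 mod 2 = 1, so parity bit = 1.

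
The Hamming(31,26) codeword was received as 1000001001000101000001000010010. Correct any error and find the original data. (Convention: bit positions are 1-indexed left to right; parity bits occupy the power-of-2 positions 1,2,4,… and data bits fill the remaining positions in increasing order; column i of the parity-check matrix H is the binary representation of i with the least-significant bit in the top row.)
Syndrome s = H · r^T (mod 2), r = 1000001001000101000001000010010:
  s[0] = (1010101010101010101010101010101)·(1000001001000101000001000010010) mod 2 = 1+0+0+0+0+0+1+0+0+0+0+0+0+0+0+0+0+0+0+0+0+0+0+0+0+0+1+0+0+0+0 mod 2 = 1
  s[1] = (0110011001100110011001100110011)·(1000001001000101000001000010010) mod 2 = 0+0+0+0+0+0+1+0+0+1+0+0+0+1+0+0+0+0+0+0+0+1+0+0+0+0+1+0+0+1+0 mod 2 = 0
  s[2] = (0001111000011110000111100001111)·(1000001001000101000001000010010) mod 2 = 0+0+0+0+0+0+1+0+0+0+0+0+0+1+0+0+0+0+0+0+0+1+0+0+0+0+0+0+0+1+0 mod 2 = 0
  s[3] = (0000000111111110000000011111111)·(1000001001000101000001000010010) mod 2 = 0+0+0+0+0+0+0+0+0+1+0+0+0+1+0+0+0+0+0+0+0+0+0+0+0+0+1+0+0+1+0 mod 2 = 0
  s[4] = (0000000000000001111111111111111)·(1000001001000101000001000010010) mod 2 = 0+0+0+0+0+0+0+0+0+0+0+0+0+0+0+1+0+0+0+0+0+1+0+0+0+0+1+0+0+1+0 mod 2 = 0
Syndrome = 10000
Column 1 of H equals this syndrome → error at bit 1 (1-indexed).
Flip bit 1: 1000001001000101000001000010010 → 0000001001000101000001000010010
Extract data bits at positions {3,5,6,7,9,10,11,12,13,14,15,17,18,19,20,21,22,23,24,25,26,27,28,29,30,31}: 00010100010000001000010010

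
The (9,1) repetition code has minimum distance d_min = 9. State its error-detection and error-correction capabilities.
Detection only: up to d_min − 1 = 8 errors.
Correction: up to ⌊(d_min − 1)/2⌋ = ⌊8/2⌋ = 4 errors.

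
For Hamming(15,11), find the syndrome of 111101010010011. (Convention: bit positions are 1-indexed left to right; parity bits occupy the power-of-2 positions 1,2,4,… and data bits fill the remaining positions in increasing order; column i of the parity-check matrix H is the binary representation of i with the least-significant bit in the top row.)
Syndrome s = H · r^T (mod 2), r = 111101010010011:
  s[0] = (101010101010101)·(111101010010011) mod 2 = 1+0+1+0+0+0+0+0+0+0+1+0+0+0+1 mod 2 = 0
  s[1] = (011001100110011)·(111101010010011) mod 2 = 0+1+1+0+0+1+0+0+0+0+1+0+0+1+1 mod 2 = 0
  s[2] = (000111100001111)·(111101010010011) mod 2 = 0+0+0+1+0+1+0+0+0+0+0+0+0+1+1 mod 2 = 0
  s[3] = (000000011111111)·(111101010010011) mod 2 = 0+0+0+0+0+0+0+1+0+0+1+0+0+1+1 mod 2 = 0
Syndrome = 0000
s = 0: no error detected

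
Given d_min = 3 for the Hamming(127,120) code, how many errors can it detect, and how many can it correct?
Detection only: up to d_min − 1 = 2 errors.
Correction: up to ⌊(d_min − 1)/2⌋ = ⌊2/2⌋ = 1 errors.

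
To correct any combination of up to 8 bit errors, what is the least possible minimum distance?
Correcting t errors requires d_min ≥ 2t + 1 = 2·8 + 1 = 17.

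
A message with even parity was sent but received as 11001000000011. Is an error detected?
Sum of received bits: 1+1+0+0+1+0+0+0+0+0+0+0+1+1 = 5; 5 mod 2 = 1. Result is 1 ≠ 0 → error detected.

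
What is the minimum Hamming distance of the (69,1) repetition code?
d_min = 69 (the only two codewords are 0…0 and 1…1, differing in all 69 positions).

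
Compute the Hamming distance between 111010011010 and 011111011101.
XOR = 100101000111, count of 1s = 6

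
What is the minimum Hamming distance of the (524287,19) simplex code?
d_min = 262144 (every nonzero codeword of the simplex code S_19 has weight 2^(r−1) = 262144).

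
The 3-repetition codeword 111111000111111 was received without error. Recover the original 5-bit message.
Split into 3-bit blocks: 111 111 000 111 111
Data = 11011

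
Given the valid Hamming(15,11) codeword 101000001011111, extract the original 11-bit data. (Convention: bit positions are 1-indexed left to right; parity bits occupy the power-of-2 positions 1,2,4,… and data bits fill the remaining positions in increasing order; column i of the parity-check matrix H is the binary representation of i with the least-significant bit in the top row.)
Parity bits occupy power-of-2 positions; data bits are at positions {3,5,6,7,9,10,11,12,13,14,15} (1-indexed).
Extract: c[3]=1 c[5]=0 c[6]=0 c[7]=0 c[9]=1 c[10]=0 c[11]=1 c[12]=1 c[13]=1 c[14]=1 c[15]=1
Data = 10001011111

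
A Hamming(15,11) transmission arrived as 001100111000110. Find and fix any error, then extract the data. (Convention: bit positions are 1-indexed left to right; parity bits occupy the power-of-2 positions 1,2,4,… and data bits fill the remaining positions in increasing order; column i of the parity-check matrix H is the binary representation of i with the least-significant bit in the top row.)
Syndrome s = H · r^T (mod 2), r = 001100111000110:
  s[0] = (101010101010101)·(001100111000110) mod 2 = 0+0+1+0+0+0+1+0+1+0+0+0+1+0+0 mod 2 = 0
  s[1] = (011001100110011)·(001100111000110) mod 2 = 0+0+1+0+0+0+1+0+0+0+0+0+0+1+0 mod 2 = 1
  s[2] = (000111100001111)·(001100111000110) mod 2 = 0+0+0+1+0+0+1+0+0+0+0+0+1+1+0 mod 2 = 0
  s[3] = (000000011111111)·(001100111000110) mod 2 = 0+0+0+0+0+0+0+1+1+0+0+0+1+1+0 mod 2 = 0
Syndrome = 0100
Column 2 of H equals this syndrome → error at bit 2 (1-indexed).
Flip bit 2: 001100111000110 → 011100111000110
Extract data bits at positions {3,5,6,7,9,10,11,12,13,14,15}: 10011000110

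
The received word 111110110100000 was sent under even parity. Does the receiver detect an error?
Sum of received bits: 1+1+1+1+1+0+1+1+0+1+0+0+0+0+0 = 8; 8 mod 2 = 0. Result is 0 → no error detected.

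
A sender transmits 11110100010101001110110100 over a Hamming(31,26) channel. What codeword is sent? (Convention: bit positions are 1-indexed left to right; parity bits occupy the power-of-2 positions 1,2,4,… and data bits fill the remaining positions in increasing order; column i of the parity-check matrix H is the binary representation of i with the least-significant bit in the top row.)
Codeword c = d · G (mod 2), d = 11110100010101001110110100:
  c[0] = d·G[:,0] = (11110100010101001110110100)·(11011010101101010101010101) mod 2 = 1+1+0+1+0+0+0+0+0+0+0+1+0+1+0+0+0+1+0+0+0+1+0+1+0+0 mod 2 = 0
  c[1] = d·G[:,1] = (11110100010101001110110100)·(10110110011011001100110011) mod 2 = 1+0+1+1+0+1+0+0+0+1+0+0+0+1+0+0+1+1+0+0+1+1+0+0+0+0 mod 2 = 0
  c[2] = d·G[:,2] = (11110100010101001110110100)·(10000000000000000000000000) mod 2 = 1+0+0+0+0+0+0+0+0+0+0+0+0+0+0+0+0+0+0+0+0+0+0+0+0+0 mod 2 = 1
  c[3] = d·G[:,3] = (11110100010101001110110100)·(01110001111000111100001111) mod 2 = 0+1+1+1+0+0+0+0+0+1+0+0+0+0+0+0+1+1+0+0+0+0+0+1+0+0 mod 2 = 1
  c[4] = d·G[:,4] = (11110100010101001110110100)·(01000000000000000000000000) mod 2 = 0+1+0+0+0+0+0+0+0+0+0+0+0+0+0+0+0+0+0+0+0+0+0+0+0+0 mod 2 = 1
  c[5] = d·G[:,5] = (11110100010101001110110100)·(00100000000000000000000000) mod 2 = 0+0+1+0+0+0+0+0+0+0+0+0+0+0+0+0+0+0+0+0+0+0+0+0+0+0 mod 2 = 1
  c[6] = d·G[:,6] = (11110100010101001110110100)·(00010000000000000000000000) mod 2 = 0+0+0+1+0+0+0+0+0+0+0+0+0+0+0+0+0+0+0+0+0+0+0+0+0+0 mod 2 = 1
  c[7] = d·G[:,7] = (11110100010101001110110100)·(00001111111000000011111111) mod 2 = 0+0+0+0+0+1+0+0+0+1+0+0+0+0+0+0+0+0+1+0+1+1+0+1+0+0 mod 2 = 0
  c[8] = d·G[:,8] = (11110100010101001110110100)·(00001000000000000000000000) mod 2 = 0+0+0+0+0+0+0+0+0+0+0+0+0+0+0+0+0+0+0+0+0+0+0+0+0+0 mod 2 = 0
  c[9] = d·G[:,9] = (11110100010101001110110100)·(00000100000000000000000000) mod 2 = 0+0+0+0+0+1+0+0+0+0+0+0+0+0+0+0+0+0+0+0+0+0+0+0+0+0 mod 2 = 1
  c[10] = d·G[:,10] = (11110100010101001110110100)·(00000010000000000000000000) mod 2 = 0+0+0+0+0+0+0+0+0+0+0+0+0+0+0+0+0+0+0+0+0+0+0+0+0+0 mod 2 = 0
  c[11] = d·G[:,11] = (11110100010101001110110100)·(00000001000000000000000000) mod 2 = 0+0+0+0+0+0+0+0+0+0+0+0+0+0+0+0+0+0+0+0+0+0+0+0+0+0 mod 2 = 0
  c[12] = d·G[:,12] = (11110100010101001110110100)·(00000000100000000000000000) mod 2 = 0+0+0+0+0+0+0+0+0+0+0+0+0+0+0+0+0+0+0+0+0+0+0+0+0+0 mod 2 = 0
  c[13] = d·G[:,13] = (11110100010101001110110100)·(00000000010000000000000000) mod 2 = 0+0+0+0+0+0+0+0+0+1+0+0+0+0+0+0+0+0+0+0+0+0+0+0+0+0 mod 2 = 1
  c[14] = d·G[:,14] = (11110100010101001110110100)·(00000000001000000000000000) mod 2 = 0+0+0+0+0+0+0+0+0+0+0+0+0+0+0+0+0+0+0+0+0+0+0+0+0+0 mod 2 = 0
  c[15] = d·G[:,15] = (11110100010101001110110100)·(00000000000111111111111111) mod 2 = 0+0+0+0+0+0+0+0+0+0+0+1+0+1+0+0+1+1+1+0+1+1+0+1+0+0 mod 2 = 0
  c[16] = d·G[:,16] = (11110100010101001110110100)·(00000000000100000000000000) mod 2 = 0+0+0+0+0+0+0+0+0+0+0+1+0+0+0+0+0+0+0+0+0+0+0+0+0+0 mod 2 = 1
  c[17] = d·G[:,17] = (11110100010101001110110100)·(00000000000010000000000000) mod 2 = 0+0+0+0+0+0+0+0+0+0+0+0+0+0+0+0+0+0+0+0+0+0+0+0+0+0 mod 2 = 0
  c[18] = d·G[:,18] = (11110100010101001110110100)·(00000000000001000000000000) mod 2 = 0+0+0+0+0+0+0+0+0+0+0+0+0+1+0+0+0+0+0+0+0+0+0+0+0+0 mod 2 = 1
  c[19] = d·G[:,19] = (11110100010101001110110100)·(00000000000000100000000000) mod 2 = 0+0+0+0+0+0+0+0+0+0+0+0+0+0+0+0+0+0+0+0+0+0+0+0+0+0 mod 2 = 0
  c[20] = d·G[:,20] = (11110100010101001110110100)·(00000000000000010000000000) mod 2 = 0+0+0+0+0+0+0+0+0+0+0+0+0+0+0+0+0+0+0+0+0+0+0+0+0+0 mod 2 = 0
  c[21] = d·G[:,21] = (11110100010101001110110100)·(00000000000000001000000000) mod 2 = 0+0+0+0+0+0+0+0+0+0+0+0+0+0+0+0+1+0+0+0+0+0+0+0+0+0 mod 2 = 1
  c[22] = d·G[:,22] = (11110100010101001110110100)·(00000000000000000100000000) mod 2 = 0+0+0+0+0+0+0+0+0+0+0+0+0+0+0+0+0+1+0+0+0+0+0+0+0+0 mod 2 = 1
  c[23] = d·G[:,23] = (11110100010101001110110100)·(00000000000000000010000000) mod 2 = 0+0+0+0+0+0+0+0+0+0+0+0+0+0+0+0+0+0+1+0+0+0+0+0+0+0 mod 2 = 1
  c[24] = d·G[:,24] = (11110100010101001110110100)·(00000000000000000001000000) mod 2 = 0+0+0+0+0+0+0+0+0+0+0+0+0+0+0+0+0+0+0+0+0+0+0+0+0+0 mod 2 = 0
  c[25] = d·G[:,25] = (11110100010101001110110100)·(00000000000000000000100000) mod 2 = 0+0+0+0+0+0+0+0+0+0+0+0+0+0+0+0+0+0+0+0+1+0+0+0+0+0 mod 2 = 1
  c[26] = d·G[:,26] = (11110100010101001110110100)·(00000000000000000000010000) mod 2 = 0+0+0+0+0+0+0+0+0+0+0+0+0+0+0+0+0+0+0+0+0+1+0+0+0+0 mod 2 = 1
  c[27] = d·G[:,27] = (11110100010101001110110100)·(00000000000000000000001000) mod 2 = 0+0+0+0+0+0+0+0+0+0+0+0+0+0+0+0+0+0+0+0+0+0+0+0+0+0 mod 2 = 0
  c[28] = d·G[:,28] = (11110100010101001110110100)·(00000000000000000000000100) mod 2 = 0+0+0+0+0+0+0+0+0+0+0+0+0+0+0+0+0+0+0+0+0+0+0+1+0+0 mod 2 = 1
  c[29] = d·G[:,29] = (11110100010101001110110100)·(00000000000000000000000010) mod 2 = 0+0+0+0+0+0+0+0+0+0+0+0+0+0+0+0+0+0+0+0+0+0+0+0+0+0 mod 2 = 0
  c[30] = d·G[:,30] = (11110100010101001110110100)·(00000000000000000000000001) mod 2 = 0+0+0+0+0+0+0+0+0+0+0+0+0+0+0+0+0+0+0+0+0+0+0+0+0+0 mod 2 = 0
Codeword = 0011111001000100101001110110100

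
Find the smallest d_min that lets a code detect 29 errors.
Detecting e errors requires d_min ≥ e + 1 = 29 + 1 = 30.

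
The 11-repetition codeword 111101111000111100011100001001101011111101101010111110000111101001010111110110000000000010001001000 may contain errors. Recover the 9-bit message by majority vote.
Split into 11-bit blocks and majority-vote each:
  block 1 = 11110111100: 8 ones, 3 zeros → 1
  block 2 = 01111000111: 7 ones, 4 zeros → 1
  block 3 = 00001001101: 4 ones, 7 zeros → 0
  block 4 = 01111110110: 8 ones, 3 zeros → 1
  block 5 = 10101111100: 7 ones, 4 zeros → 1
  block 6 = 00111101001: 6 ones, 5 zeros → 1
  block 7 = 01011111011: 8 ones, 3 zeros → 1
  block 8 = 00000000000: 0 ones, 11 zeros → 0
  block 9 = 10001001000: 3 ones, 8 zeros → 0
Decoded = 110111100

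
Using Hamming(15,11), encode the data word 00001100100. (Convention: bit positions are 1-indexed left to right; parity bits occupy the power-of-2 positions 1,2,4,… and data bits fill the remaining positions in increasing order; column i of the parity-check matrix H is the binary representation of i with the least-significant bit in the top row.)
Codeword c = d · G (mod 2), d = 00001100100:
  c[0] = d·G[:,0] = (00001100100)·(11011010101) mod 2 = 0+0+0+0+1+0+0+0+1+0+0 mod 2 = 0
  c[1] = d·G[:,1] = (00001100100)·(10110110011) mod 2 = 0+0+0+0+0+1+0+0+0+0+0 mod 2 = 1
  c[2] = d·G[:,2] = (00001100100)·(10000000000) mod 2 = 0+0+0+0+0+0+0+0+0+0+0 mod 2 = 0
  c[3] = d·G[:,3] = (00001100100)·(01110001111) mod 2 = 0+0+0+0+0+0+0+0+1+0+0 mod 2 = 1
  c[4] = d·G[:,4] = (00001100100)·(01000000000) mod 2 = 0+0+0+0+0+0+0+0+0+0+0 mod 2 = 0
  c[5] = d·G[:,5] = (00001100100)·(00100000000) mod 2 = 0+0+0+0+0+0+0+0+0+0+0 mod 2 = 0
  c[6] = d·G[:,6] = (00001100100)·(00010000000) mod 2 = 0+0+0+0+0+0+0+0+0+0+0 mod 2 = 0
  c[7] = d·G[:,7] = (00001100100)·(00001111111) mod 2 = 0+0+0+0+1+1+0+0+1+0+0 mod 2 = 1
  c[8] = d·G[:,8] = (00001100100)·(00001000000) mod 2 = 0+0+0+0+1+0+0+0+0+0+0 mod 2 = 1
  c[9] = d·G[:,9] = (00001100100)·(00000100000) mod 2 = 0+0+0+0+0+1+0+0+0+0+0 mod 2 = 1
  c[10] = d·G[:,10] = (00001100100)·(00000010000) mod 2 = 0+0+0+0+0+0+0+0+0+0+0 mod 2 = 0
  c[11] = d·G[:,11] = (00001100100)·(00000001000) mod 2 = 0+0+0+0+0+0+0+0+0+0+0 mod 2 = 0
  c[12] = d·G[:,12] = (00001100100)·(00000000100) mod 2 = 0+0+0+0+0+0+0+0+1+0+0 mod 2 = 1
  c[13] = d·G[:,13] = (00001100100)·(00000000010) mod 2 = 0+0+0+0+0+0+0+0+0+0+0 mod 2 = 0
  c[14] = d·G[:,14] = (00001100100)·(00000000001) mod 2 = 0+0+0+0+0+0+0+0+0+0+0 mod 2 = 0
Codeword = 010100011100100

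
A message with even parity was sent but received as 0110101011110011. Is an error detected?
Sum of received bits: 0+1+1+0+1+0+1+0+1+1+1+1+0+0+1+1 = 10; 10 mod 2 = 0. Result is 0 → no error detected.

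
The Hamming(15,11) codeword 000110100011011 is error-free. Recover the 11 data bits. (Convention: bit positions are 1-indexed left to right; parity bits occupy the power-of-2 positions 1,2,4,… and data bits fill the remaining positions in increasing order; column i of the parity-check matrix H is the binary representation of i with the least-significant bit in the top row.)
Parity bits occupy power-of-2 positions; data bits are at positions {3,5,6,7,9,10,11,12,13,14,15} (1-indexed).
Extract: c[3]=0 c[5]=1 c[6]=0 c[7]=1 c[9]=0 c[10]=0 c[11]=1 c[12]=1 c[13]=0 c[14]=1 c[15]=1
Data = 01010011011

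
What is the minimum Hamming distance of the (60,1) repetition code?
d_min = 60 (the only two codewords are 0…0 and 1…1, differing in all 60 positions).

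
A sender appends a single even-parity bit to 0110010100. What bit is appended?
Sum of data bits: 0+1+1+0+0+1+0+1+0+0 = 4.
4 mod 2 = 0, so parity bit = 0.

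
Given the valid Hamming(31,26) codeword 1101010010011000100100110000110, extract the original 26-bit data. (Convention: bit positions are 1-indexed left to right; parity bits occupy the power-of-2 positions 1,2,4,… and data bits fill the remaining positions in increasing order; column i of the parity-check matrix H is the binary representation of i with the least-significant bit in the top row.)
Parity bits occupy power-of-2 positions; data bits are at positions {3,5,6,7,9,10,11,12,13,14,15,17,18,19,20,21,22,23,24,25,26,27,28,29,30,31} (1-indexed).
Extract: c[3]=0 c[5]=0 c[6]=1 c[7]=0 c[9]=1 c[10]=0 c[11]=0 c[12]=1 c[13]=1 c[14]=0 c[15]=0 c[17]=1 c[18]=0 c[19]=0 c[20]=1 c[21]=0 c[22]=0 c[23]=1 c[24]=1 c[25]=0 c[26]=0 c[27]=0 c[28]=0 c[29]=1 c[30]=1 c[31]=0
Data = 00101001100100100110000110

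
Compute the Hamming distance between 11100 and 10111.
XOR = 01011, count of 1s = 3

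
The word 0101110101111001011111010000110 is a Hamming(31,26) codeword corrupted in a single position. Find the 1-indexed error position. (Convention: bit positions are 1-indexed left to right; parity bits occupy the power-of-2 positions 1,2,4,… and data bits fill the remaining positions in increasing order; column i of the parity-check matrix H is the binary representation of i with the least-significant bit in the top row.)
Syndrome s = H · r^T (mod 2), r = 0101110101111001011111010000110:
  s[0] = (1010101010101010101010101010101)·(0101110101111001011111010000110) mod 2 = 0+0+0+0+1+0+0+0+0+0+1+0+1+0+0+0+0+0+1+0+1+0+0+0+0+0+0+0+1+0+0 mod 2 = 0
  s[1] = (0110011001100110011001100110011)·(0101110101111001011111010000110) mod 2 = 0+1+0+0+0+1+0+0+0+1+1+0+0+0+0+0+0+1+1+0+0+1+0+0+0+0+0+0+0+1+0 mod 2 = 0
  s[2] = (0001111000011110000111100001111)·(0101110101111001011111010000110) mod 2 = 0+0+0+1+1+1+0+0+0+0+0+1+1+0+0+0+0+0+0+1+1+1+0+0+0+0+0+0+1+1+0 mod 2 = 0
  s[3] = (0000000111111110000000011111111)·(0101110101111001011111010000110) mod 2 = 0+0+0+0+0+0+0+1+0+1+1+1+1+0+0+0+0+0+0+0+0+0+0+1+0+0+0+0+1+1+0 mod 2 = 0
  s[4] = (0000000000000001111111111111111)·(0101110101111001011111010000110) mod 2 = 0+0+0+0+0+0+0+0+0+0+0+0+0+0+0+1+0+1+1+1+1+1+0+1+0+0+0+0+1+1+0 mod 2 = 1
Syndrome = 00001
Column i of H is the binary representation of i, so the syndrome is the binary index of the flipped bit.
Read s = 00001 with s[0] as LSB: 0·2^0 + 0·2^1 + 0·2^2 + 0·2^3 + 1·2^4 = 16.
Error is at bit position 16.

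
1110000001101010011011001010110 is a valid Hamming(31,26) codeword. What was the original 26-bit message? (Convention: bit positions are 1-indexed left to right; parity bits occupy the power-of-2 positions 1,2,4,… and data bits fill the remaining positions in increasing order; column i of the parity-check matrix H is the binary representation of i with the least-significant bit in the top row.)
Parity bits occupy power-of-2 positions; data bits are at positions {3,5,6,7,9,10,11,12,13,14,15,17,18,19,20,21,22,23,24,25,26,27,28,29,30,31} (1-indexed).
Extract: c[3]=1 c[5]=0 c[6]=0 c[7]=0 c[9]=0 c[10]=1 c[11]=1 c[12]=0 c[13]=1 c[14]=0 c[15]=1 c[17]=0 c[18]=1 c[19]=1 c[20]=0 c[21]=1 c[22]=1 c[23]=0 c[24]=0 c[25]=1 c[26]=0 c[27]=1 c[28]=0 c[29]=1 c[30]=1 c[31]=0
Data = 10000110101011011001010110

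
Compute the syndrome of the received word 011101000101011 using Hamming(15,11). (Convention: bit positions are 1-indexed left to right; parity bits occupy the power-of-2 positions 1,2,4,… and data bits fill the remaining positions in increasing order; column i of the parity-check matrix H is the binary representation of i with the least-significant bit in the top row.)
Syndrome s = H · r^T (mod 2), r = 011101000101011:
  s[0] = (101010101010101)·(011101000101011) mod 2 = 0+0+1+0+0+0+0+0+0+0+0+0+0+0+1 mod 2 = 0
  s[1] = (011001100110011)·(011101000101011) mod 2 = 0+1+1+0+0+1+0+0+0+1+0+0+0+1+1 mod 2 = 0
  s[2] = (000111100001111)·(011101000101011) mod 2 = 0+0+0+1+0+1+0+0+0+0+0+1+0+1+1 mod 2 = 1
  s[3] = (000000011111111)·(011101000101011) mod 2 = 0+0+0+0+0+0+0+0+0+1+0+1+0+1+1 mod 2 = 0
Syndrome = 0010
Non-zero syndrome: error at position 4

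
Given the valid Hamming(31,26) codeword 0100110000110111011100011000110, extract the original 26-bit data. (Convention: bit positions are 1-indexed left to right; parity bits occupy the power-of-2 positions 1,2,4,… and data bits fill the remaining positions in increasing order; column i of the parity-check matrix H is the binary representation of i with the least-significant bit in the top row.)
Parity bits occupy power-of-2 positions; data bits are at positions {3,5,6,7,9,10,11,12,13,14,15,17,18,19,20,21,22,23,24,25,26,27,28,29,30,31} (1-indexed).
Extract: c[3]=0 c[5]=1 c[6]=1 c[7]=0 c[9]=0 c[10]=0 c[11]=1 c[12]=1 c[13]=0 c[14]=1 c[15]=1 c[17]=0 c[18]=1 c[19]=1 c[20]=1 c[21]=0 c[22]=0 c[23]=0 c[24]=1 c[25]=1 c[26]=0 c[27]=0 c[28]=0 c[29]=1 c[30]=1 c[31]=0
Data = 01100011011011100011000110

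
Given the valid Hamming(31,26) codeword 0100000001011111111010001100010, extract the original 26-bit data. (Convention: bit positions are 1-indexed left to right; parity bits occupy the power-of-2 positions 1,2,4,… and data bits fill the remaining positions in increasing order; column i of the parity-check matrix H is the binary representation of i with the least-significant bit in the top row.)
Parity bits occupy power-of-2 positions; data bits are at positions {3,5,6,7,9,10,11,12,13,14,15,17,18,19,20,21,22,23,24,25,26,27,28,29,30,31} (1-indexed).
Extract: c[3]=0 c[5]=0 c[6]=0 c[7]=0 c[9]=0 c[10]=1 c[11]=0 c[12]=1 c[13]=1 c[14]=1 c[15]=1 c[17]=1 c[18]=1 c[19]=1 c[20]=0 c[21]=1 c[22]=0 c[23]=0 c[24]=0 c[25]=1 c[26]=1 c[27]=0 c[28]=0 c[29]=0 c[30]=1 c[31]=0
Data = 00000101111111010001100010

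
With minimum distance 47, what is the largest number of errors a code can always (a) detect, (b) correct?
(a) Detection requires d_min ≥ e+1, so e ≤ d_min − 1 = 46.
(b) Correction requires d_min ≥ 2t+1, so t ≤ ⌊(d_min − 1)/2⌋ = ⌊46/2⌋ = 23.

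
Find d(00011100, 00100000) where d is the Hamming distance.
XOR = 00111100, count of 1s = 4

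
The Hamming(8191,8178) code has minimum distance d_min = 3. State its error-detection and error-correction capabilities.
Detection only: up to d_min − 1 = 2 errors.
Correction: up to ⌊(d_min − 1)/2⌋ = ⌊2/2⌋ = 1 errors.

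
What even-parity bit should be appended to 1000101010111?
Sum of data bits: 1+0+0+0+1+0+1+0+1+0+1+1+1 = 7.
7 mod 2 = 1, so parity bit = 1.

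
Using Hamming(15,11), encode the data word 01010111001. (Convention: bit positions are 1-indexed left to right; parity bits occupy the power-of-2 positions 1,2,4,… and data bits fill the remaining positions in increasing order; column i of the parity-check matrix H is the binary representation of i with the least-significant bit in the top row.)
Codeword c = d · G (mod 2), d = 01010111001:
  c[0] = d·G[:,0] = (01010111001)·(11011010101) mod 2 = 0+1+0+1+0+0+1+0+0+0+1 mod 2 = 0
  c[1] = d·G[:,1] = (01010111001)·(10110110011) mod 2 = 0+0+0+1+0+1+1+0+0+0+1 mod 2 = 0
  c[2] = d·G[:,2] = (01010111001)·(10000000000) mod 2 = 0+0+0+0+0+0+0+0+0+0+0 mod 2 = 0
  c[3] = d·G[:,3] = (01010111001)·(01110001111) mod 2 = 0+1+0+1+0+0+0+1+0+0+1 mod 2 = 0
  c[4] = d·G[:,4] = (01010111001)·(01000000000) mod 2 = 0+1+0+0+0+0+0+0+0+0+0 mod 2 = 1
  c[5] = d·G[:,5] = (01010111001)·(00100000000) mod 2 = 0+0+0+0+0+0+0+0+0+0+0 mod 2 = 0
  c[6] = d·G[:,6] = (01010111001)·(00010000000) mod 2 = 0+0+0+1+0+0+0+0+0+0+0 mod 2 = 1
  c[7] = d·G[:,7] = (01010111001)·(00001111111) mod 2 = 0+0+0+0+0+1+1+1+0+0+1 mod 2 = 0
  c[8] = d·G[:,8] = (01010111001)·(00001000000) mod 2 = 0+0+0+0+0+0+0+0+0+0+0 mod 2 = 0
  c[9] = d·G[:,9] = (01010111001)·(00000100000) mod 2 = 0+0+0+0+0+1+0+0+0+0+0 mod 2 = 1
  c[10] = d·G[:,10] = (01010111001)·(00000010000) mod 2 = 0+0+0+0+0+0+1+0+0+0+0 mod 2 = 1
  c[11] = d·G[:,11] = (01010111001)·(00000001000) mod 2 = 0+0+0+0+0+0+0+1+0+0+0 mod 2 = 1
  c[12] = d·G[:,12] = (01010111001)·(00000000100) mod 2 = 0+0+0+0+0+0+0+0+0+0+0 mod 2 = 0
  c[13] = d·G[:,13] = (01010111001)·(00000000010) mod 2 = 0+0+0+0+0+0+0+0+0+0+0 mod 2 = 0
  c[14] = d·G[:,14] = (01010111001)·(00000000001) mod 2 = 0+0+0+0+0+0+0+0+0+0+1 mod 2 = 1
Codeword = 000010100111001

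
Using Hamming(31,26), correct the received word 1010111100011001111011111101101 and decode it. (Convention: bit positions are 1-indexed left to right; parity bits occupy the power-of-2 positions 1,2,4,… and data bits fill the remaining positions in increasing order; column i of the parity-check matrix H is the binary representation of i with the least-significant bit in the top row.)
Syndrome s = H · r^T (mod 2), r = 1010111100011001111011111101101:
  s[0] = (1010101010101010101010101010101)·(1010111100011001111011111101101) mod 2 = 1+0+1+0+1+0+1+0+0+0+0+0+1+0+0+0+1+0+1+0+1+0+1+0+1+0+0+0+1+0+1 mod 2 = 0
  s[1] = (0110011001100110011001100110011)·(1010111100011001111011111101101) mod 2 = 0+0+1+0+0+1+1+0+0+0+0+0+0+0+0+0+0+1+1+0+0+1+1+0+0+1+0+0+0+0+1 mod 2 = 1
  s[2] = (0001111000011110000111100001111)·(1010111100011001111011111101101) mod 2 = 0+0+0+0+1+1+1+0+0+0+0+1+1+0+0+0+0+0+0+0+1+1+1+0+0+0+0+1+1+0+1 mod 2 = 1
  s[3] = (0000000111111110000000011111111)·(1010111100011001111011111101101) mod 2 = 0+0+0+0+0+0+0+1+0+0+0+1+1+0+0+0+0+0+0+0+0+0+0+1+1+1+0+1+1+0+1 mod 2 = 1
  s[4] = (0000000000000001111111111111111)·(1010111100011001111011111101101) mod 2 = 0+0+0+0+0+0+0+0+0+0+0+0+0+0+0+1+1+1+1+0+1+1+1+1+1+1+0+1+1+0+1 mod 2 = 1
Syndrome = 01111
Column 30 of H equals this syndrome → error at bit 30 (1-indexed).
Flip bit 30: 1010111100011001111011111101101 → 1010111100011001111011111101111
Extract data bits at positions {3,5,6,7,9,10,11,12,13,14,15,17,18,19,20,21,22,23,24,25,26,27,28,29,30,31}: 11110001100111011111101111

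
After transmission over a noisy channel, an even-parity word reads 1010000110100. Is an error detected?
Sum of received bits: 1+0+1+0+0+0+0+1+1+0+1+0+0 = 5; 5 mod 2 = 1. Result is 1 ≠ 0 → error detected.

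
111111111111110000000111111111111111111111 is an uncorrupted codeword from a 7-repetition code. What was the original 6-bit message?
Split into 7-bit blocks: 1111111 1111111 0000000 1111111 1111111 1111111
Data = 110111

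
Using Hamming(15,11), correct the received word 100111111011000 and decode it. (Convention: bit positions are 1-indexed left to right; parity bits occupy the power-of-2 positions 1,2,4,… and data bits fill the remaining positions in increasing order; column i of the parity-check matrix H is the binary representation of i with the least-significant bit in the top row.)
Syndrome s = H · r^T (mod 2), r = 100111111011000:
  s[0] = (101010101010101)·(100111111011000) mod 2 = 1+0+0+0+1+0+1+0+1+0+1+0+0+0+0 mod 2 = 1
  s[1] = (011001100110011)·(100111111011000) mod 2 = 0+0+0+0+0+1+1+0+0+0+1+0+0+0+0 mod 2 = 1
  s[2] = (000111100001111)·(100111111011000) mod 2 = 0+0+0+1+1+1+1+0+0+0+0+1+0+0+0 mod 2 = 1
  s[3] = (000000011111111)·(100111111011000) mod 2 = 0+0+0+0+0+0+0+1+1+0+1+1+0+0+0 mod 2 = 0
Syndrome = 1110
Column 7 of H equals this syndrome → error at bit 7 (1-indexed).
Flip bit 7: 100111111011000 → 100111011011000
Extract data bits at positions {3,5,6,7,9,10,11,12,13,14,15}: 01101011000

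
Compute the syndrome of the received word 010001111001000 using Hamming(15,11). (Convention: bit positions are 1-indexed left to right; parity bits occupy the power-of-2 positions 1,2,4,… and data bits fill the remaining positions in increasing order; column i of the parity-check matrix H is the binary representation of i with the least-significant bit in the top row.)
Syndrome s = H · r^T (mod 2), r = 010001111001000:
  s[0] = (101010101010101)·(010001111001000) mod 2 = 0+0+0+0+0+0+1+0+1+0+0+0+0+0+0 mod 2 = 0
  s[1] = (011001100110011)·(010001111001000) mod 2 = 0+1+0+0+0+1+1+0+0+0+0+0+0+0+0 mod 2 = 1
  s[2] = (000111100001111)·(010001111001000) mod 2 = 0+0+0+0+0+1+1+0+0+0+0+1+0+0+0 mod 2 = 1
  s[3] = (000000011111111)·(010001111001000) mod 2 = 0+0+0+0+0+0+0+1+1+0+0+1+0+0+0 mod 2 = 1
Syndrome = 0111
Non-zero syndrome: error at position 14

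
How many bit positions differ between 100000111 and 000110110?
XOR = 100110001, count of 1s = 4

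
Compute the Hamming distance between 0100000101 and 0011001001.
XOR = 0111001100, count of 1s = 5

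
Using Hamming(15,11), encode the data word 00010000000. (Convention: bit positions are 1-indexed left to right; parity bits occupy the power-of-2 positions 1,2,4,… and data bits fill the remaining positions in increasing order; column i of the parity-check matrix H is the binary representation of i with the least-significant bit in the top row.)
Codeword c = d · G (mod 2), d = 00010000000:
  c[0] = d·G[:,0] = (00010000000)·(11011010101) mod 2 = 0+0+0+1+0+0+0+0+0+0+0 mod 2 = 1
  c[1] = d·G[:,1] = (00010000000)·(10110110011) mod 2 = 0+0+0+1+0+0+0+0+0+0+0 mod 2 = 1
  c[2] = d·G[:,2] = (00010000000)·(10000000000) mod 2 = 0+0+0+0+0+0+0+0+0+0+0 mod 2 = 0
  c[3] = d·G[:,3] = (00010000000)·(01110001111) mod 2 = 0+0+0+1+0+0+0+0+0+0+0 mod 2 = 1
  c[4] = d·G[:,4] = (00010000000)·(01000000000) mod 2 = 0+0+0+0+0+0+0+0+0+0+0 mod 2 = 0
  c[5] = d·G[:,5] = (00010000000)·(00100000000) mod 2 = 0+0+0+0+0+0+0+0+0+0+0 mod 2 = 0
  c[6] = d·G[:,6] = (00010000000)·(00010000000) mod 2 = 0+0+0+1+0+0+0+0+0+0+0 mod 2 = 1
  c[7] = d·G[:,7] = (00010000000)·(00001111111) mod 2 = 0+0+0+0+0+0+0+0+0+0+0 mod 2 = 0
  c[8] = d·G[:,8] = (00010000000)·(00001000000) mod 2 = 0+0+0+0+0+0+0+0+0+0+0 mod 2 = 0
  c[9] = d·G[:,9] = (00010000000)·(00000100000) mod 2 = 0+0+0+0+0+0+0+0+0+0+0 mod 2 = 0
  c[10] = d·G[:,10] = (00010000000)·(00000010000) mod 2 = 0+0+0+0+0+0+0+0+0+0+0 mod 2 = 0
  c[11] = d·G[:,11] = (00010000000)·(00000001000) mod 2 = 0+0+0+0+0+0+0+0+0+0+0 mod 2 = 0
  c[12] = d·G[:,12] = (00010000000)·(00000000100) mod 2 = 0+0+0+0+0+0+0+0+0+0+0 mod 2 = 0
  c[13] = d·G[:,13] = (00010000000)·(00000000010) mod 2 = 0+0+0+0+0+0+0+0+0+0+0 mod 2 = 0
  c[14] = d·G[:,14] = (00010000000)·(00000000001) mod 2 = 0+0+0+0+0+0+0+0+0+0+0 mod 2 = 0
Codeword = 110100100000000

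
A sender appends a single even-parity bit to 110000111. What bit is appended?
Sum of data bits: 1+1+0+0+0+0+1+1+1 = 5.
5 mod 2 = 1, so parity bit = 1.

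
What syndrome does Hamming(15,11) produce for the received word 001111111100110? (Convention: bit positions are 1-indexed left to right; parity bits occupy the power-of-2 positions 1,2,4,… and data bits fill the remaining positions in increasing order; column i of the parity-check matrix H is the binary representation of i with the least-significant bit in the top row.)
Syndrome s = H · r^T (mod 2), r = 001111111100110:
  s[0] = (101010101010101)·(001111111100110) mod 2 = 0+0+1+0+1+0+1+0+1+0+0+0+1+0+0 mod 2 = 1
  s[1] = (011001100110011)·(001111111100110) mod 2 = 0+0+1+0+0+1+1+0+0+1+0+0+0+1+0 mod 2 = 1
  s[2] = (000111100001111)·(001111111100110) mod 2 = 0+0+0+1+1+1+1+0+0+0+0+0+1+1+0 mod 2 = 0
  s[3] = (000000011111111)·(001111111100110) mod 2 = 0+0+0+0+0+0+0+1+1+1+0+0+1+1+0 mod 2 = 1
Syndrome = 1101
Non-zero syndrome: error at position 11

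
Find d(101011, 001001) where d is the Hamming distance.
XOR = 100010, count of 1s = 2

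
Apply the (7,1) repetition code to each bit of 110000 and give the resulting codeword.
Repeat each bit 7× and concatenate:
1→1111111  1→1111111  0→0000000  0→0000000  0→0000000  0→0000000
Codeword = 111111111111110000000000000000000000000000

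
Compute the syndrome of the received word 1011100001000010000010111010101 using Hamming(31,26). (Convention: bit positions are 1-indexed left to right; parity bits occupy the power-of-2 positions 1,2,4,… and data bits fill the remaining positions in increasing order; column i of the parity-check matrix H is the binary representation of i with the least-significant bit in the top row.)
Syndrome s = H · r^T (mod 2), r = 1011100001000010000010111010101:
  s[0] = (1010101010101010101010101010101)·(1011100001000010000010111010101) mod 2 = 1+0+1+0+1+0+0+0+0+0+0+0+0+0+1+0+0+0+0+0+1+0+1+0+1+0+1+0+1+0+1 mod 2 = 0
  s[1] = (0110011001100110011001100110011)·(1011100001000010000010111010101) mod 2 = 0+0+1+0+0+0+0+0+0+1+0+0+0+0+1+0+0+0+0+0+0+0+1+0+0+0+1+0+0+0+1 mod 2 = 0
  s[2] = (0001111000011110000111100001111)·(1011100001000010000010111010101) mod 2 = 0+0+0+1+1+0+0+0+0+0+0+0+0+0+1+0+0+0+0+0+1+0+1+0+0+0+0+0+1+0+1 mod 2 = 1
  s[3] = (0000000111111110000000011111111)·(1011100001000010000010111010101) mod 2 = 0+0+0+0+0+0+0+0+0+1+0+0+0+0+1+0+0+0+0+0+0+0+0+1+1+0+1+0+1+0+1 mod 2 = 1
  s[4] = (0000000000000001111111111111111)·(1011100001000010000010111010101) mod 2 = 0+0+0+0+0+0+0+0+0+0+0+0+0+0+0+0+0+0+0+0+1+0+1+1+1+0+1+0+1+0+1 mod 2 = 1
Syndrome = 00111
Non-zero syndrome: error at position 28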